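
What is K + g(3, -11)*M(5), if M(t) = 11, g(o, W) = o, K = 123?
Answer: 156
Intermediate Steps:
K + g(3, -11)*M(5) = 123 + 3*11 = 123 + 33 = 156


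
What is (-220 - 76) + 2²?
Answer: -292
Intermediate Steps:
(-220 - 76) + 2² = -296 + 4 = -292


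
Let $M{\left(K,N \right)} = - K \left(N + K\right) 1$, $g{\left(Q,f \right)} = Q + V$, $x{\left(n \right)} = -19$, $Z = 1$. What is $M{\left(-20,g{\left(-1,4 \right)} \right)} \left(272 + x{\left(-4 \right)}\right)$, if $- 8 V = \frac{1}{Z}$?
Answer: $- \frac{213785}{2} \approx -1.0689 \cdot 10^{5}$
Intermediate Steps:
$V = - \frac{1}{8}$ ($V = - \frac{1}{8 \cdot 1} = \left(- \frac{1}{8}\right) 1 = - \frac{1}{8} \approx -0.125$)
$g{\left(Q,f \right)} = - \frac{1}{8} + Q$ ($g{\left(Q,f \right)} = Q - \frac{1}{8} = - \frac{1}{8} + Q$)
$M{\left(K,N \right)} = - K \left(K + N\right)$ ($M{\left(K,N \right)} = - K \left(K + N\right) 1 = - K \left(K + N\right)$)
$M{\left(-20,g{\left(-1,4 \right)} \right)} \left(272 + x{\left(-4 \right)}\right) = \left(-1\right) \left(-20\right) \left(-20 - \frac{9}{8}\right) \left(272 - 19\right) = \left(-1\right) \left(-20\right) \left(-20 - \frac{9}{8}\right) 253 = \left(-1\right) \left(-20\right) \left(- \frac{169}{8}\right) 253 = \left(- \frac{845}{2}\right) 253 = - \frac{213785}{2}$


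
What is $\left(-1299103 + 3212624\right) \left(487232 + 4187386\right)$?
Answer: $8944979709978$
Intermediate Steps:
$\left(-1299103 + 3212624\right) \left(487232 + 4187386\right) = 1913521 \cdot 4674618 = 8944979709978$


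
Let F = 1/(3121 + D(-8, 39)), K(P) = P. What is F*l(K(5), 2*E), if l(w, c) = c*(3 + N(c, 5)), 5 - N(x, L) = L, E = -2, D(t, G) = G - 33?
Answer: -12/3127 ≈ -0.0038375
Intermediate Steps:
D(t, G) = -33 + G
N(x, L) = 5 - L
l(w, c) = 3*c (l(w, c) = c*(3 + (5 - 1*5)) = c*(3 + (5 - 5)) = c*(3 + 0) = c*3 = 3*c)
F = 1/3127 (F = 1/(3121 + (-33 + 39)) = 1/(3121 + 6) = 1/3127 ≈ 0.00031980)
F*l(K(5), 2*E) = (3*(2*(-2)))/3127 = (3*(-4))/3127 = (1/3127)*(-12) = -12/3127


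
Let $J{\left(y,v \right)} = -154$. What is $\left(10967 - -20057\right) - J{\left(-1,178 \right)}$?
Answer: $31178$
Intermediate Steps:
$\left(10967 - -20057\right) - J{\left(-1,178 \right)} = \left(10967 - -20057\right) - -154 = \left(10967 + 20057\right) + 154 = 31024 + 154 = 31178$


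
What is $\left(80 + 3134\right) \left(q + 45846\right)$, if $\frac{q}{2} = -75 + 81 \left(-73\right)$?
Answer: $108858180$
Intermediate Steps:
$q = -11976$ ($q = 2 \left(-75 + 81 \left(-73\right)\right) = 2 \left(-75 - 5913\right) = 2 \left(-5988\right) = -11976$)
$\left(80 + 3134\right) \left(q + 45846\right) = \left(80 + 3134\right) \left(-11976 + 45846\right) = 3214 \cdot 33870 = 108858180$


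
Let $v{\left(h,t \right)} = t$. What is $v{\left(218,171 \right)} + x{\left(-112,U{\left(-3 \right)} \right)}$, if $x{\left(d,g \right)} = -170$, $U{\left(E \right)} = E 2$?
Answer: $1$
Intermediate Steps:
$U{\left(E \right)} = 2 E$
$v{\left(218,171 \right)} + x{\left(-112,U{\left(-3 \right)} \right)} = 171 - 170 = 1$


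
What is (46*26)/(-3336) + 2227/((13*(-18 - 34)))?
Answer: -1029721/281892 ≈ -3.6529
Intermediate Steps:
(46*26)/(-3336) + 2227/((13*(-18 - 34))) = 1196*(-1/3336) + 2227/((13*(-52))) = -299/834 + 2227/(-676) = -299/834 + 2227*(-1/676) = -299/834 - 2227/676 = -1029721/281892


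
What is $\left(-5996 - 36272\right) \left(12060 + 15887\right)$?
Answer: $-1181263796$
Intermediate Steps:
$\left(-5996 - 36272\right) \left(12060 + 15887\right) = \left(-42268\right) 27947 = -1181263796$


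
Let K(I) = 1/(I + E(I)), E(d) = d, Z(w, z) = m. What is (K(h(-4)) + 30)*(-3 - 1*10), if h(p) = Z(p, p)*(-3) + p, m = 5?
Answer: -14807/38 ≈ -389.66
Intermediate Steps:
Z(w, z) = 5
h(p) = -15 + p (h(p) = 5*(-3) + p = -15 + p)
K(I) = 1/(2*I) (K(I) = 1/(I + I) = 1/(2*I))
(K(h(-4)) + 30)*(-3 - 1*10) = (1/(2*(-15 - 4)) + 30)*(-3 - 1*10) = ((½)/(-19) + 30)*(-3 - 10) = ((½)*(-1/19) + 30)*(-13) = (-1/38 + 30)*(-13) = (1139/38)*(-13) = -14807/38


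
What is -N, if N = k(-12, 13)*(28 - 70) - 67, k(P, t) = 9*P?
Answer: -4469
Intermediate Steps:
N = 4469 (N = (9*(-12))*(28 - 70) - 67 = -108*(-42) - 67 = 4536 - 67 = 4469)
-N = -1*4469 = -4469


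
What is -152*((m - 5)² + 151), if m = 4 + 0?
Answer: -23104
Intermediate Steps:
m = 4
-152*((m - 5)² + 151) = -152*((4 - 5)² + 151) = -152*((-1)² + 151) = -152*(1 + 151) = -152*152 = -23104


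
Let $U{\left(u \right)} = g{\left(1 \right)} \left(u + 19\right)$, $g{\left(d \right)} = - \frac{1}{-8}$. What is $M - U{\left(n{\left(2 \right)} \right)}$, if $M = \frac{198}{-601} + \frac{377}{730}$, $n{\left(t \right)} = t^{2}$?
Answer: $- \frac{4717247}{1754920} \approx -2.688$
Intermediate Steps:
$g{\left(d \right)} = \frac{1}{8}$ ($g{\left(d \right)} = \left(-1\right) \left(- \frac{1}{8}\right) = \frac{1}{8}$)
$M = \frac{82037}{438730}$ ($M = 198 \left(- \frac{1}{601}\right) + 377 \cdot \frac{1}{730} = - \frac{198}{601} + \frac{377}{730} = \frac{82037}{438730} \approx 0.18699$)
$U{\left(u \right)} = \frac{19}{8} + \frac{u}{8}$ ($U{\left(u \right)} = \frac{u + 19}{8} = \frac{19 + u}{8} = \frac{19}{8} + \frac{u}{8}$)
$M - U{\left(n{\left(2 \right)} \right)} = \frac{82037}{438730} - \left(\frac{19}{8} + \frac{2^{2}}{8}\right) = \frac{82037}{438730} - \left(\frac{19}{8} + \frac{1}{8} \cdot 4\right) = \frac{82037}{438730} - \left(\frac{19}{8} + \frac{1}{2}\right) = \frac{82037}{438730} - \frac{23}{8} = - \frac{4717247}{1754920}$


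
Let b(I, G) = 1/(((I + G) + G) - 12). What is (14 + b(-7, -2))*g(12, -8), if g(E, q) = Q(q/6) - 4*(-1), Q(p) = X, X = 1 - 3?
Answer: 642/23 ≈ 27.913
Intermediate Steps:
X = -2
Q(p) = -2
g(E, q) = 2 (g(E, q) = -2 - 4*(-1) = -2 + 4 = 2)
b(I, G) = 1/(-12 + I + 2*G) (b(I, G) = 1/(((G + I) + G) - 12) = 1/((I + 2*G) - 12) = 1/(-12 + I + 2*G))
(14 + b(-7, -2))*g(12, -8) = (14 + 1/(-12 - 7 + 2*(-2)))*2 = (14 + 1/(-12 - 7 - 4))*2 = (14 + 1/(-23))*2 = (14 - 1/23)*2 = (321/23)*2 = 642/23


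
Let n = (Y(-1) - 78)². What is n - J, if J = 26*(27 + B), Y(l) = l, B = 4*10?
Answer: 4499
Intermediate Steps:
B = 40
J = 1742 (J = 26*(27 + 40) = 26*67 = 1742)
n = 6241 (n = (-1 - 78)² = (-79)² = 6241)
n - J = 6241 - 1*1742 = 6241 - 1742 = 4499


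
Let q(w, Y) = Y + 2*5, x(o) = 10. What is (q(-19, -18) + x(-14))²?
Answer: 4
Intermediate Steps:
q(w, Y) = 10 + Y (q(w, Y) = Y + 10 = 10 + Y)
(q(-19, -18) + x(-14))² = ((10 - 18) + 10)² = (-8 + 10)² = 2² = 4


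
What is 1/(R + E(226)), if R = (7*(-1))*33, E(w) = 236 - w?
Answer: -1/221 ≈ -0.0045249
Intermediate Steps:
R = -231 (R = -7*33 = -231)
1/(R + E(226)) = 1/(-231 + (236 - 1*226)) = 1/(-231 + (236 - 226)) = 1/(-231 + 10) = 1/(-221) = -1/221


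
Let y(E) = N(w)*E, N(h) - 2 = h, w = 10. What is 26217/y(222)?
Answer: 2913/296 ≈ 9.8412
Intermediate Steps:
N(h) = 2 + h
y(E) = 12*E (y(E) = (2 + 10)*E = 12*E)
26217/y(222) = 26217/((12*222)) = 26217/2664 = 26217*(1/2664) = 2913/296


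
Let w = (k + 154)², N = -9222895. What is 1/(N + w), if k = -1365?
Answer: -1/7756374 ≈ -1.2893e-7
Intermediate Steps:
w = 1466521 (w = (-1365 + 154)² = (-1211)² = 1466521)
1/(N + w) = 1/(-9222895 + 1466521) = 1/(-7756374) = -1/7756374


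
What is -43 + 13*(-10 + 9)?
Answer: -56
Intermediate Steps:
-43 + 13*(-10 + 9) = -43 + 13*(-1) = -43 - 13 = -56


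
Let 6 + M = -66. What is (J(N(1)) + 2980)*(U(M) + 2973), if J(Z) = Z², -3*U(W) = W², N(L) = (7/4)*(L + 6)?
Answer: 62350845/16 ≈ 3.8969e+6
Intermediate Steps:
M = -72 (M = -6 - 66 = -72)
N(L) = 21/2 + 7*L/4 (N(L) = (7*(¼))*(6 + L) = 7*(6 + L)/4 = 21/2 + 7*L/4)
U(W) = -W²/3
(J(N(1)) + 2980)*(U(M) + 2973) = ((21/2 + (7/4)*1)² + 2980)*(-⅓*(-72)² + 2973) = ((21/2 + 7/4)² + 2980)*(-⅓*5184 + 2973) = ((49/4)² + 2980)*(-1728 + 2973) = (2401/16 + 2980)*1245 = (50081/16)*1245 = 62350845/16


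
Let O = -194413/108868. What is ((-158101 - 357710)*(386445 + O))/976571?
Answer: -21700839245380917/106317331628 ≈ -2.0411e+5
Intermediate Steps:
O = -194413/108868 (O = -194413*1/108868 = -194413/108868 ≈ -1.7858)
((-158101 - 357710)*(386445 + O))/976571 = ((-158101 - 357710)*(386445 - 194413/108868))/976571 = -515811*42071299847/108868*(1/976571) = -21700839245380917/108868*1/976571 = -21700839245380917/106317331628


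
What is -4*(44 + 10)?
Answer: -216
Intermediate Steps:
-4*(44 + 10) = -4*54 = -216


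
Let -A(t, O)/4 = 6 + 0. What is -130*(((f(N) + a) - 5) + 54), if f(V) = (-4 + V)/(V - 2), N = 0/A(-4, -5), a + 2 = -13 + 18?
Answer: -7020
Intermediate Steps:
a = 3 (a = -2 + (-13 + 18) = -2 + 5 = 3)
A(t, O) = -24 (A(t, O) = -4*(6 + 0) = -4*6 = -24)
N = 0 (N = 0/(-24) = 0*(-1/24) = 0)
f(V) = (-4 + V)/(-2 + V)
-130*(((f(N) + a) - 5) + 54) = -130*((((-4 + 0)/(-2 + 0) + 3) - 5) + 54) = -130*(((-4/(-2) + 3) - 5) + 54) = -130*(((-½*(-4) + 3) - 5) + 54) = -130*(((2 + 3) - 5) + 54) = -130*((5 - 5) + 54) = -130*(0 + 54) = -130*54 = -7020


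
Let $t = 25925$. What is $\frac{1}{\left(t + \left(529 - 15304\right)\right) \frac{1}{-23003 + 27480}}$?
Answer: $\frac{4477}{11150} \approx 0.40152$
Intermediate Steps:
$\frac{1}{\left(t + \left(529 - 15304\right)\right) \frac{1}{-23003 + 27480}} = \frac{1}{\left(25925 + \left(529 - 15304\right)\right) \frac{1}{-23003 + 27480}} = \frac{1}{\left(25925 - 14775\right) \frac{1}{4477}} = \frac{1}{11150 \cdot \frac{1}{4477}} = \frac{1}{\frac{11150}{4477}} = \frac{4477}{11150}$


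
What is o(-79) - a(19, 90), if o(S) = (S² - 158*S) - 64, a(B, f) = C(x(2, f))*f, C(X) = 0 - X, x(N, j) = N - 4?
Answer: 18479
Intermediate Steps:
x(N, j) = -4 + N
C(X) = -X
a(B, f) = 2*f (a(B, f) = (-(-4 + 2))*f = (-1*(-2))*f = 2*f)
o(S) = -64 + S² - 158*S
o(-79) - a(19, 90) = (-64 + (-79)² - 158*(-79)) - 2*90 = (-64 + 6241 + 12482) - 1*180 = 18659 - 180 = 18479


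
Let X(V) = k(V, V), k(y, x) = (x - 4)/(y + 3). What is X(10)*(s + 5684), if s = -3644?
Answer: 12240/13 ≈ 941.54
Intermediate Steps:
k(y, x) = (-4 + x)/(3 + y)
X(V) = (-4 + V)/(3 + V)
X(10)*(s + 5684) = ((-4 + 10)/(3 + 10))*(-3644 + 5684) = (6/13)*2040 = 12240/13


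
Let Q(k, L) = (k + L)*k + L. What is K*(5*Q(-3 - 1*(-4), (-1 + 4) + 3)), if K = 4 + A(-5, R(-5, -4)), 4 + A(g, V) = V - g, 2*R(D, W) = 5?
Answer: 975/2 ≈ 487.50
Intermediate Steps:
R(D, W) = 5/2 (R(D, W) = (1/2)*5 = 5/2)
A(g, V) = -4 + V - g (A(g, V) = -4 + (V - g) = -4 + V - g)
Q(k, L) = L + k*(L + k) (Q(k, L) = (L + k)*k + L = k*(L + k) + L = L + k*(L + k))
K = 15/2 (K = 4 + (-4 + 5/2 - 1*(-5)) = 4 + (-4 + 5/2 + 5) = 4 + 7/2 = 15/2 ≈ 7.5000)
K*(5*Q(-3 - 1*(-4), (-1 + 4) + 3)) = 15*(5*(((-1 + 4) + 3) + (-3 - 1*(-4))**2 + ((-1 + 4) + 3)*(-3 - 1*(-4))))/2 = 15*(5*((3 + 3) + (-3 + 4)**2 + (3 + 3)*(-3 + 4)))/2 = 15*(5*(6 + 1**2 + 6*1))/2 = 15*(5*(6 + 1 + 6))/2 = 15*(5*13)/2 = (15/2)*65 = 975/2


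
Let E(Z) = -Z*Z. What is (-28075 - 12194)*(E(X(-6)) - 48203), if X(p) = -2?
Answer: 1941247683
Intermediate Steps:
E(Z) = -Z²
(-28075 - 12194)*(E(X(-6)) - 48203) = (-28075 - 12194)*(-1*(-2)² - 48203) = -40269*(-1*4 - 48203) = -40269*(-4 - 48203) = -40269*(-48207) = 1941247683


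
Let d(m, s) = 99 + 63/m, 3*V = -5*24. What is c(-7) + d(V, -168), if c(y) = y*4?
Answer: 2777/40 ≈ 69.425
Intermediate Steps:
c(y) = 4*y
V = -40 (V = (-5*24)/3 = (⅓)*(-120) = -40)
c(-7) + d(V, -168) = 4*(-7) + (99 + 63/(-40)) = -28 + (99 + 63*(-1/40)) = -28 + (99 - 63/40) = -28 + 3897/40 = 2777/40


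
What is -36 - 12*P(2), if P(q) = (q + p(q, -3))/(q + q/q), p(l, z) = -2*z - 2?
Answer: -60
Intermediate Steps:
p(l, z) = -2 - 2*z
P(q) = (4 + q)/(1 + q) (P(q) = (q + (-2 - 2*(-3)))/(q + q/q) = (q + (-2 + 6))/(q + 1) = (q + 4)/(1 + q) = (4 + q)/(1 + q))
-36 - 12*P(2) = -36 - 12*(4 + 2)/(1 + 2) = -36 - 12*6/3 = -36 - 4*6 = -36 - 12*2 = -36 - 24 = -60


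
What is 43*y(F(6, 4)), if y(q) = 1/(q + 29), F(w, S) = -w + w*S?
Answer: 43/47 ≈ 0.91489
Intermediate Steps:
F(w, S) = -w + S*w
y(q) = 1/(29 + q)
43*y(F(6, 4)) = 43/(29 + 6*(-1 + 4)) = 43/(29 + 6*3) = 43/(29 + 18) = 43/47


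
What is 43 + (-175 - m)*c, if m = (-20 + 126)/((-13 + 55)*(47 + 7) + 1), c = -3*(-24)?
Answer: -28499465/2269 ≈ -12560.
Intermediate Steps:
c = 72
m = 106/2269 (m = 106/(42*54 + 1) = 106/(2268 + 1) = 106/2269 ≈ 0.046717)
43 + (-175 - m)*c = 43 + (-175 - 1*106/2269)*72 = 43 + (-175 - 106/2269)*72 = 43 - 397181/2269*72 = 43 - 28597032/2269 = -28499465/2269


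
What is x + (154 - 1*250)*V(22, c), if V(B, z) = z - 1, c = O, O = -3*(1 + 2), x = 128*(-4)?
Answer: 448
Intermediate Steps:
x = -512
O = -9 (O = -3*3 = -9)
c = -9
V(B, z) = -1 + z
x + (154 - 1*250)*V(22, c) = -512 + (154 - 1*250)*(-1 - 9) = -512 + (154 - 250)*(-10) = -512 - 96*(-10) = -512 + 960 = 448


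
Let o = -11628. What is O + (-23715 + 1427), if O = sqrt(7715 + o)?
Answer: -22288 + I*sqrt(3913) ≈ -22288.0 + 62.554*I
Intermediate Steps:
O = I*sqrt(3913) (O = sqrt(7715 - 11628) = sqrt(-3913) = I*sqrt(3913) ≈ 62.554*I)
O + (-23715 + 1427) = I*sqrt(3913) + (-23715 + 1427) = I*sqrt(3913) - 22288 = -22288 + I*sqrt(3913)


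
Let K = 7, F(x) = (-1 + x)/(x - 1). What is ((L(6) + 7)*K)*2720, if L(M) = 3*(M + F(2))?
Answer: 533120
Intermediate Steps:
F(x) = 1 (F(x) = (-1 + x)/(-1 + x) = 1)
L(M) = 3 + 3*M (L(M) = 3*(M + 1) = 3*(1 + M) = 3 + 3*M)
((L(6) + 7)*K)*2720 = (((3 + 3*6) + 7)*7)*2720 = (((3 + 18) + 7)*7)*2720 = ((21 + 7)*7)*2720 = (28*7)*2720 = 196*2720 = 533120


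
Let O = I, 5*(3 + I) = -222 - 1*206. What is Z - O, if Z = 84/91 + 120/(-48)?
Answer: 11313/130 ≈ 87.023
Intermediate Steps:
I = -443/5 (I = -3 + (-222 - 1*206)/5 = -3 + (-222 - 206)/5 = -3 + (⅕)*(-428) = -3 - 428/5 = -443/5 ≈ -88.600)
Z = -41/26 (Z = 84*(1/91) + 120*(-1/48) = 12/13 - 5/2 = -41/26 ≈ -1.5769)
O = -443/5 ≈ -88.600
Z - O = -41/26 - 1*(-443/5) = -41/26 + 443/5 = 11313/130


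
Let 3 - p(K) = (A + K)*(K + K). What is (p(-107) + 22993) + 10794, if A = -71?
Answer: -4302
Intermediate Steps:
p(K) = 3 - 2*K*(-71 + K) (p(K) = 3 - (-71 + K)*(K + K) = 3 - (-71 + K)*2*K = 3 - 2*K*(-71 + K))
(p(-107) + 22993) + 10794 = ((3 - 2*(-107)² + 142*(-107)) + 22993) + 10794 = ((3 - 2*11449 - 15194) + 22993) + 10794 = ((3 - 22898 - 15194) + 22993) + 10794 = (-38089 + 22993) + 10794 = -15096 + 10794 = -4302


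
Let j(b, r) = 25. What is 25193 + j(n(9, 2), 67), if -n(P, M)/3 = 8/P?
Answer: 25218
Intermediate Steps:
n(P, M) = -24/P
25193 + j(n(9, 2), 67) = 25193 + 25 = 25218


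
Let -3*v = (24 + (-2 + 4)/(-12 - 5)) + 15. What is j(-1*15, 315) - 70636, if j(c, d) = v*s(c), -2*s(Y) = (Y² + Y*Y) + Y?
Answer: -2305779/34 ≈ -67817.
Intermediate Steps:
s(Y) = -Y² - Y/2 (s(Y) = -((Y² + Y*Y) + Y)/2 = -((Y² + Y²) + Y)/2 = -(2*Y² + Y)/2 = -(Y + 2*Y²)/2 = -Y² - Y/2)
v = -661/51 (v = -((24 + (-2 + 4)/(-12 - 5)) + 15)/3 = -((24 + 2/(-17)) + 15)/3 = -((24 + 2*(-1/17)) + 15)/3 = -((24 - 2/17) + 15)/3 = -(406/17 + 15)/3 = -⅓*661/17 = -661/51 ≈ -12.961)
j(c, d) = 661*c*(½ + c)/51 (j(c, d) = -(-661)*c*(½ + c)/51 = 661*c*(½ + c)/51)
j(-1*15, 315) - 70636 = 661*(-1*15)*(1 + 2*(-1*15))/102 - 70636 = (661/102)*(-15)*(1 + 2*(-15)) - 70636 = (661/102)*(-15)*(1 - 30) - 70636 = (661/102)*(-15)*(-29) - 70636 = 95845/34 - 70636 = -2305779/34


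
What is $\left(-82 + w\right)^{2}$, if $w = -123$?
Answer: $42025$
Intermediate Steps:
$\left(-82 + w\right)^{2} = \left(-82 - 123\right)^{2} = \left(-205\right)^{2} = 42025$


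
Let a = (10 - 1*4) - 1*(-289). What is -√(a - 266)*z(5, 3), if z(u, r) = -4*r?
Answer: 12*√29 ≈ 64.622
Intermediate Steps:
a = 295 (a = (10 - 4) + 289 = 6 + 289 = 295)
-√(a - 266)*z(5, 3) = -√(295 - 266)*(-4*3) = -√29*(-12) = -(-12)*√29 = 12*√29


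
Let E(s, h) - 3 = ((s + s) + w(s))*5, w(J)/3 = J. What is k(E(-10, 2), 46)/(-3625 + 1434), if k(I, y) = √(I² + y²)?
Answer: -25*√101/2191 ≈ -0.11467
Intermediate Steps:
w(J) = 3*J
E(s, h) = 3 + 25*s (E(s, h) = 3 + ((s + s) + 3*s)*5 = 3 + (2*s + 3*s)*5 = 3 + (5*s)*5 = 3 + 25*s)
k(E(-10, 2), 46)/(-3625 + 1434) = √((3 + 25*(-10))² + 46²)/(-3625 + 1434) = √((3 - 250)² + 2116)/(-2191) = √((-247)² + 2116)*(-1/2191) = √(61009 + 2116)*(-1/2191) = √63125*(-1/2191) = (25*√101)*(-1/2191) = -25*√101/2191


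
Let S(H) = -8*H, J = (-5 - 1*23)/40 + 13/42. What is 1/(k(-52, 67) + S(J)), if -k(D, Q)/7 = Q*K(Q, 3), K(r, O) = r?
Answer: -105/3299087 ≈ -3.1827e-5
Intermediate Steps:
k(D, Q) = -7*Q² (k(D, Q) = -7*Q*Q = -7*Q²)
J = -41/105 (J = (-5 - 23)*(1/40) + 13*(1/42) = -28*1/40 + 13/42 = -7/10 + 13/42 = -41/105 ≈ -0.39048)
1/(k(-52, 67) + S(J)) = 1/(-7*67² - 8*(-41/105)) = 1/(-7*4489 + 328/105) = 1/(-31423 + 328/105) = 1/(-3299087/105) = -105/3299087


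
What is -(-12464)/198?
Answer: 6232/99 ≈ 62.949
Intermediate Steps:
-(-12464)/198 = -38*(-164/99) = 6232/99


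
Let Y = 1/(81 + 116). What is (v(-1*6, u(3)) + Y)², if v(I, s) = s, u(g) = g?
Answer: 350464/38809 ≈ 9.0305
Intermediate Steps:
Y = 1/197 ≈ 0.0050761
(v(-1*6, u(3)) + Y)² = (3 + 1/197)² = (592/197)² = 350464/38809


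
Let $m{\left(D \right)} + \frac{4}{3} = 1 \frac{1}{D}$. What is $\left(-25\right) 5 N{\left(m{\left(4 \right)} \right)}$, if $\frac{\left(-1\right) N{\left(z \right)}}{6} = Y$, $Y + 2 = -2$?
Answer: $-3000$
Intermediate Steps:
$Y = -4$ ($Y = -2 - 2 = -4$)
$m{\left(D \right)} = - \frac{4}{3} + \frac{1}{D}$ ($m{\left(D \right)} = - \frac{4}{3} + 1 \frac{1}{D} = - \frac{4}{3} + \frac{1}{D}$)
$N{\left(z \right)} = 24$ ($N{\left(z \right)} = \left(-6\right) \left(-4\right) = 24$)
$\left(-25\right) 5 N{\left(m{\left(4 \right)} \right)} = \left(-25\right) 5 \cdot 24 = \left(-125\right) 24 = -3000$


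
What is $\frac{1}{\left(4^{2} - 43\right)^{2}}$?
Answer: $\frac{1}{729} \approx 0.0013717$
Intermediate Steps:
$\frac{1}{\left(4^{2} - 43\right)^{2}} = \frac{1}{\left(16 - 43\right)^{2}} = \frac{1}{\left(-27\right)^{2}} = \frac{1}{729}$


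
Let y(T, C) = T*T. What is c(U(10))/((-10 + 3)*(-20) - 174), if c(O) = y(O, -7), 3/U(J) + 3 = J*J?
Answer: -9/319906 ≈ -2.8133e-5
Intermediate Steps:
U(J) = 3/(-3 + J²) (U(J) = 3/(-3 + J*J) = 3/(-3 + J²))
y(T, C) = T²
c(O) = O²
c(U(10))/((-10 + 3)*(-20) - 174) = (3/(-3 + 10²))²/((-10 + 3)*(-20) - 174) = (3/(-3 + 100))²/(-7*(-20) - 174) = (3/97)²/(140 - 174) = (3*(1/97))²/(-34) = (3/97)²*(-1/34) = (9/9409)*(-1/34) = -9/319906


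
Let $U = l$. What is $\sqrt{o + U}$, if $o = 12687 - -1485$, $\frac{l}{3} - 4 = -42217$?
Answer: $i \sqrt{112467} \approx 335.36 i$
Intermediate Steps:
$l = -126639$ ($l = 12 + 3 \left(-42217\right) = 12 - 126651 = -126639$)
$U = -126639$
$o = 14172$ ($o = 12687 + 1485 = 14172$)
$\sqrt{o + U} = \sqrt{14172 - 126639} = \sqrt{-112467} = i \sqrt{112467}$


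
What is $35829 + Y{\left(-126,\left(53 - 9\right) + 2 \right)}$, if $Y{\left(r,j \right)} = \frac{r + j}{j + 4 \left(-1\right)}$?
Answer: $\frac{752369}{21} \approx 35827.0$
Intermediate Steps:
$Y{\left(r,j \right)} = \frac{j + r}{-4 + j}$ ($Y{\left(r,j \right)} = \frac{j + r}{j - 4} = \frac{j + r}{-4 + j}$)
$35829 + Y{\left(-126,\left(53 - 9\right) + 2 \right)} = 35829 + \frac{\left(\left(53 - 9\right) + 2\right) - 126}{-4 + \left(\left(53 - 9\right) + 2\right)} = 35829 + \frac{\left(44 + 2\right) - 126}{-4 + \left(44 + 2\right)} = 35829 + \frac{46 - 126}{-4 + 46} = 35829 + \frac{1}{42} \left(-80\right) = 35829 - \frac{40}{21} = \frac{752369}{21}$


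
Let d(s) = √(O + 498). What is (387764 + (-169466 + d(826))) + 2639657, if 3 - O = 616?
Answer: 2857955 + I*√115 ≈ 2.858e+6 + 10.724*I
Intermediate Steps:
O = -613 (O = 3 - 1*616 = 3 - 616 = -613)
d(s) = I*√115 (d(s) = √(-613 + 498) = √(-115) = I*√115)
(387764 + (-169466 + d(826))) + 2639657 = (387764 + (-169466 + I*√115)) + 2639657 = (218298 + I*√115) + 2639657 = 2857955 + I*√115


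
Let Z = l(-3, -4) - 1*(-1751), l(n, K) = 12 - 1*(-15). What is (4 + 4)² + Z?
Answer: 1842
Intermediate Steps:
l(n, K) = 27 (l(n, K) = 12 + 15 = 27)
Z = 1778 (Z = 27 - 1*(-1751) = 27 + 1751 = 1778)
(4 + 4)² + Z = (4 + 4)² + 1778 = 8² + 1778 = 64 + 1778 = 1842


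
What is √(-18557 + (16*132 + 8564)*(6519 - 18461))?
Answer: I*√127511349 ≈ 11292.0*I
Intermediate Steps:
√(-18557 + (16*132 + 8564)*(6519 - 18461)) = √(-18557 + (2112 + 8564)*(-11942)) = √(-18557 + 10676*(-11942)) = √(-18557 - 127492792) = √(-127511349) = I*√127511349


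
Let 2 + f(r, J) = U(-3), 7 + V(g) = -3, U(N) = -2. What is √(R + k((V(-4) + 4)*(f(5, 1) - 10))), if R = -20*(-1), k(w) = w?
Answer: 2*√26 ≈ 10.198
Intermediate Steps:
V(g) = -10 (V(g) = -7 - 3 = -10)
f(r, J) = -4 (f(r, J) = -2 - 2 = -4)
R = 20
√(R + k((V(-4) + 4)*(f(5, 1) - 10))) = √(20 + (-10 + 4)*(-4 - 10)) = √(20 - 6*(-14)) = √(20 + 84) = √104 = 2*√26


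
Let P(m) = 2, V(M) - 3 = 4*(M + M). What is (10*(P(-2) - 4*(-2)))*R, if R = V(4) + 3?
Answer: 3800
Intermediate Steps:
V(M) = 3 + 8*M (V(M) = 3 + 4*(M + M) = 3 + 4*(2*M) = 3 + 8*M)
R = 38 (R = (3 + 8*4) + 3 = (3 + 32) + 3 = 35 + 3 = 38)
(10*(P(-2) - 4*(-2)))*R = (10*(2 - 4*(-2)))*38 = (10*(2 + 8))*38 = (10*10)*38 = 100*38 = 3800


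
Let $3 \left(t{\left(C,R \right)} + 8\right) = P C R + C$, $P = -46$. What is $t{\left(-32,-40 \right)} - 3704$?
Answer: $- \frac{70048}{3} \approx -23349.0$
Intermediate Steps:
$t{\left(C,R \right)} = -8 + \frac{C}{3} - \frac{46 C R}{3}$ ($t{\left(C,R \right)} = -8 + \frac{- 46 C R + C}{3} = -8 + \frac{C - 46 C R}{3} = -8 - \left(- \frac{C}{3} + \frac{46 C R}{3}\right) = -8 + \frac{C}{3} - \frac{46 C R}{3}$)
$t{\left(-32,-40 \right)} - 3704 = \left(-8 + \frac{1}{3} \left(-32\right) - \left(- \frac{1472}{3}\right) \left(-40\right)\right) - 3704 = \left(-8 - \frac{32}{3} - \frac{58880}{3}\right) - 3704 = - \frac{58936}{3} - 3704 = - \frac{70048}{3}$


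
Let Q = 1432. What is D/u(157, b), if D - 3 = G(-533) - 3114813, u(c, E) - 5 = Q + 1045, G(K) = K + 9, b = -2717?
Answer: -1557667/1241 ≈ -1255.2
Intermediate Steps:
G(K) = 9 + K
u(c, E) = 2482 (u(c, E) = 5 + (1432 + 1045) = 5 + 2477 = 2482)
D = -3115334 (D = 3 + ((9 - 533) - 3114813) = 3 + (-524 - 3114813) = 3 - 3115337 = -3115334)
D/u(157, b) = -3115334/2482 = -3115334*1/2482 = -1557667/1241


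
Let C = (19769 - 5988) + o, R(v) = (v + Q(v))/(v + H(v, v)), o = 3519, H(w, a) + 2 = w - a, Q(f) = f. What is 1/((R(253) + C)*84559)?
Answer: 251/367223332554 ≈ 6.8351e-10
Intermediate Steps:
H(w, a) = -2 + w - a (H(w, a) = -2 + (w - a) = -2 + w - a)
R(v) = 2*v/(-2 + v) (R(v) = (v + v)/(v + (-2 + v - v)) = (2*v)/(v - 2) = (2*v)/(-2 + v) = 2*v/(-2 + v))
C = 17300 (C = (19769 - 5988) + 3519 = 13781 + 3519 = 17300)
1/((R(253) + C)*84559) = 1/((2*253/(-2 + 253) + 17300)*84559) = (1/84559)/(2*253/251 + 17300) = (1/84559)/(2*253*(1/251) + 17300) = (1/84559)/(506/251 + 17300) = (1/84559)/(4342806/251) = (251/4342806)*(1/84559) = 251/367223332554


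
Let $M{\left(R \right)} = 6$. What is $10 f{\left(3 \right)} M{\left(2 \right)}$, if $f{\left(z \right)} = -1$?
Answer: $-60$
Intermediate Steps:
$10 f{\left(3 \right)} M{\left(2 \right)} = 10 \left(-1\right) 6 = \left(-10\right) 6 = -60$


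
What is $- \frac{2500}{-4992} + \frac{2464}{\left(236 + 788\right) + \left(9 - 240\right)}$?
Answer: $\frac{274669}{76128} \approx 3.608$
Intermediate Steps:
$- \frac{2500}{-4992} + \frac{2464}{\left(236 + 788\right) + \left(9 - 240\right)} = \left(-2500\right) \left(- \frac{1}{4992}\right) + \frac{2464}{1024 + \left(9 - 240\right)} = \frac{625}{1248} + \frac{2464}{1024 - 231} = \frac{625}{1248} + \frac{2464}{793} = \frac{274669}{76128}$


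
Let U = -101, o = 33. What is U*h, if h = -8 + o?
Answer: -2525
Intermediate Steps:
h = 25 (h = -8 + 33 = 25)
U*h = -101*25 = -2525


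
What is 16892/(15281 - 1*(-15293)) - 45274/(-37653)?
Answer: 1010120876/575601411 ≈ 1.7549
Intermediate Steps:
16892/(15281 - 1*(-15293)) - 45274/(-37653) = 16892/(15281 + 15293) - 45274*(-1/37653) = 16892/30574 + 45274/37653 = 16892*(1/30574) + 45274/37653 = 8446/15287 + 45274/37653 = 1010120876/575601411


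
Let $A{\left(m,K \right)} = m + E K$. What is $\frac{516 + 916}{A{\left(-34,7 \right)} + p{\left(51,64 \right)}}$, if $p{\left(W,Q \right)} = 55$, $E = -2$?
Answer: $\frac{1432}{7} \approx 204.57$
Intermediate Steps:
$A{\left(m,K \right)} = m - 2 K$
$\frac{516 + 916}{A{\left(-34,7 \right)} + p{\left(51,64 \right)}} = \frac{516 + 916}{\left(-34 - 14\right) + 55} = \frac{1432}{\left(-34 - 14\right) + 55} = \frac{1432}{-48 + 55} = \frac{1432}{7}$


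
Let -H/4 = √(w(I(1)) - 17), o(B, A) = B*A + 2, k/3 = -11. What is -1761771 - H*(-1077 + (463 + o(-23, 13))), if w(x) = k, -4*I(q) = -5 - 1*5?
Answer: -1761771 - 18220*I*√2 ≈ -1.7618e+6 - 25767.0*I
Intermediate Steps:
k = -33 (k = 3*(-11) = -33)
I(q) = 5/2 (I(q) = -(-5 - 1*5)/4 = -(-5 - 5)/4 = -¼*(-10) = 5/2)
o(B, A) = 2 + A*B (o(B, A) = A*B + 2 = 2 + A*B)
w(x) = -33
H = -20*I*√2 (H = -4*√(-33 - 17) = -20*I*√2 ≈ -28.284*I)
-1761771 - H*(-1077 + (463 + o(-23, 13))) = -1761771 - (-20*I*√2)*(-1077 + (463 + (2 + 13*(-23)))) = -1761771 - (-20*I*√2)*(-1077 + (463 + (2 - 299))) = -1761771 - (-20*I*√2)*(-1077 + (463 - 297)) = -1761771 - (-20*I*√2)*(-1077 + 166) = -1761771 - (-20*I*√2)*(-911) = -1761771 - 18220*I*√2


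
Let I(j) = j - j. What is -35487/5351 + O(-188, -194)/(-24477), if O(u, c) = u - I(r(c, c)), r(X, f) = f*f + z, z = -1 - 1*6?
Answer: -867609311/130976427 ≈ -6.6242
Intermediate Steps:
z = -7 (z = -1 - 6 = -7)
r(X, f) = -7 + f**2 (r(X, f) = f*f - 7 = f**2 - 7 = -7 + f**2)
I(j) = 0
O(u, c) = u (O(u, c) = u - 1*0 = u + 0 = u)
-35487/5351 + O(-188, -194)/(-24477) = -35487/5351 - 188/(-24477) = -35487*1/5351 - 188*(-1/24477) = -35487/5351 + 188/24477 = -867609311/130976427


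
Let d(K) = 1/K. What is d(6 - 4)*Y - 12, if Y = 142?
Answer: 59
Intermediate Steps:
d(6 - 4)*Y - 12 = 142/(6 - 4) - 12 = 142/2 - 12 = (1/2)*142 - 12 = 71 - 12 = 59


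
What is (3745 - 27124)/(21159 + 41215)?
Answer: -23379/62374 ≈ -0.37482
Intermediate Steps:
(3745 - 27124)/(21159 + 41215) = -23379/62374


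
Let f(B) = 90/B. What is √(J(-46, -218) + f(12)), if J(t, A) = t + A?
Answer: 3*I*√114/2 ≈ 16.016*I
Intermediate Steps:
J(t, A) = A + t
√(J(-46, -218) + f(12)) = √((-218 - 46) + 90/12) = √(-264 + 90*(1/12)) = √(-264 + 15/2) = √(-513/2) = 3*I*√114/2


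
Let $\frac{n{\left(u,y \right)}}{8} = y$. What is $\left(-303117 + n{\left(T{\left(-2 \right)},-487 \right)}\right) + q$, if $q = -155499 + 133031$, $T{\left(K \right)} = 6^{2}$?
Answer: $-329481$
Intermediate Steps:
$T{\left(K \right)} = 36$
$q = -22468$
$n{\left(u,y \right)} = 8 y$
$\left(-303117 + n{\left(T{\left(-2 \right)},-487 \right)}\right) + q = \left(-303117 + 8 \left(-487\right)\right) - 22468 = \left(-303117 - 3896\right) - 22468 = -307013 - 22468 = -329481$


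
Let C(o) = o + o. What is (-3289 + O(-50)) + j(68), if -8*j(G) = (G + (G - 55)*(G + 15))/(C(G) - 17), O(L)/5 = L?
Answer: -3370275/952 ≈ -3540.2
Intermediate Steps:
O(L) = 5*L
C(o) = 2*o
j(G) = -(G + (-55 + G)*(15 + G))/(8*(-17 + 2*G)) (j(G) = -(G + (G - 55)*(G + 15))/(8*(2*G - 17)) = -(G + (-55 + G)*(15 + G))/(8*(-17 + 2*G)))
(-3289 + O(-50)) + j(68) = (-3289 + 5*(-50)) + (825 - 1*68**2 + 39*68)/(8*(-17 + 2*68)) = (-3289 - 250) + (825 - 1*4624 + 2652)/(8*(-17 + 136)) = -3539 + (1/8)*(825 - 4624 + 2652)/119 = -3539 + (1/8)*(1/119)*(-1147) = -3539 - 1147/952 = -3370275/952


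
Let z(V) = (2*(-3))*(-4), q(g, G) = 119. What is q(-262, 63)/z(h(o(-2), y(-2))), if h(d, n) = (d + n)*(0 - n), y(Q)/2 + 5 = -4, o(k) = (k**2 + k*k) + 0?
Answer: 119/24 ≈ 4.9583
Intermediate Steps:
o(k) = 2*k**2 (o(k) = (k**2 + k**2) + 0 = 2*k**2 + 0 = 2*k**2)
y(Q) = -18 (y(Q) = -10 + 2*(-4) = -10 - 8 = -18)
h(d, n) = -n*(d + n) (h(d, n) = (d + n)*(-n) = -n*(d + n))
z(V) = 24 (z(V) = -6*(-4) = 24)
q(-262, 63)/z(h(o(-2), y(-2))) = 119/24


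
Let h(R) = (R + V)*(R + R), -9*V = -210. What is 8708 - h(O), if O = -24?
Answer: 8676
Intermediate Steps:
V = 70/3 (V = -⅑*(-210) = 70/3 ≈ 23.333)
h(R) = 2*R*(70/3 + R) (h(R) = (R + 70/3)*(R + R) = (70/3 + R)*(2*R) = 2*R*(70/3 + R))
8708 - h(O) = 8708 - 2*(-24)*(70 + 3*(-24))/3 = 8708 - 2*(-24)*(70 - 72)/3 = 8708 - 2*(-24)*(-2)/3 = 8708 - 1*32 = 8708 - 32 = 8676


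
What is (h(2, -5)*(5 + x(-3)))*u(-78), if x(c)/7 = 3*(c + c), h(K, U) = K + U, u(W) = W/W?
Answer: 363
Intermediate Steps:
u(W) = 1
x(c) = 42*c (x(c) = 7*(3*(c + c)) = 7*(3*(2*c)) = 7*(6*c) = 42*c)
(h(2, -5)*(5 + x(-3)))*u(-78) = ((2 - 5)*(5 + 42*(-3)))*1 = -3*(5 - 126)*1 = -3*(-121)*1 = 363*1 = 363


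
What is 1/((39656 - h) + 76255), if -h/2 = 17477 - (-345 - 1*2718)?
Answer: 1/156991 ≈ 6.3698e-6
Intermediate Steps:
h = -41080 (h = -2*(17477 - (-345 - 1*2718)) = -2*(17477 - (-345 - 2718)) = -2*(17477 - 1*(-3063)) = -2*(17477 + 3063) = -2*20540 = -41080)
1/((39656 - h) + 76255) = 1/((39656 - 1*(-41080)) + 76255) = 1/((39656 + 41080) + 76255) = 1/(80736 + 76255) = 1/156991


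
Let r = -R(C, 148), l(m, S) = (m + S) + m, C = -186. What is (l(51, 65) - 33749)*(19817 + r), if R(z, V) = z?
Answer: -671740746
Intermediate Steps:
l(m, S) = S + 2*m (l(m, S) = (S + m) + m = S + 2*m)
r = 186 (r = -1*(-186) = 186)
(l(51, 65) - 33749)*(19817 + r) = ((65 + 2*51) - 33749)*(19817 + 186) = ((65 + 102) - 33749)*20003 = (167 - 33749)*20003 = -33582*20003 = -671740746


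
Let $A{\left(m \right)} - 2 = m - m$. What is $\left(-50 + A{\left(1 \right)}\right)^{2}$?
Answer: $2304$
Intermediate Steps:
$A{\left(m \right)} = 2$ ($A{\left(m \right)} = 2 + \left(m - m\right) = 2 + 0 = 2$)
$\left(-50 + A{\left(1 \right)}\right)^{2} = \left(-50 + 2\right)^{2} = \left(-48\right)^{2} = 2304$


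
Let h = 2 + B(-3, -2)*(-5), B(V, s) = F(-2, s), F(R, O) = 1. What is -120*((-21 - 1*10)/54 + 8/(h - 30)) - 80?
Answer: 1780/99 ≈ 17.980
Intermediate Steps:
B(V, s) = 1
h = -3 (h = 2 + 1*(-5) = 2 - 5 = -3)
-120*((-21 - 1*10)/54 + 8/(h - 30)) - 80 = -120*((-21 - 1*10)/54 + 8/(-3 - 30)) - 80 = -120*((-21 - 10)*(1/54) + 8/(-33)) - 80 = -120*(-31*1/54 + 8*(-1/33)) - 80 = -120*(-31/54 - 8/33) - 80 = -120*(-485/594) - 80 = 9700/99 - 80 = 1780/99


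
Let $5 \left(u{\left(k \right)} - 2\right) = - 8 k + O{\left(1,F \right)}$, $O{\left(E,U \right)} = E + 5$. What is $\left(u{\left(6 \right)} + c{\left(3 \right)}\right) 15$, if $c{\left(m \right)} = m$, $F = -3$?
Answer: $-51$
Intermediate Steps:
$O{\left(E,U \right)} = 5 + E$
$u{\left(k \right)} = \frac{16}{5} - \frac{8 k}{5}$ ($u{\left(k \right)} = 2 + \frac{- 8 k + \left(5 + 1\right)}{5} = 2 + \frac{- 8 k + 6}{5} = 2 + \frac{6 - 8 k}{5} = 2 - \left(- \frac{6}{5} + \frac{8 k}{5}\right) = \frac{16}{5} - \frac{8 k}{5}$)
$\left(u{\left(6 \right)} + c{\left(3 \right)}\right) 15 = \left(\left(\frac{16}{5} - \frac{48}{5}\right) + 3\right) 15 = \left(- \frac{32}{5} + 3\right) 15 = \left(- \frac{17}{5}\right) 15 = -51$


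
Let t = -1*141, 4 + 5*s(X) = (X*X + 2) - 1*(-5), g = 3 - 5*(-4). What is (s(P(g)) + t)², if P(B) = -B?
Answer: 29929/25 ≈ 1197.2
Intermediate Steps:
g = 23 (g = 3 + 20 = 23)
s(X) = ⅗ + X²/5 (s(X) = -⅘ + ((X*X + 2) - 1*(-5))/5 = -⅘ + ((X² + 2) + 5)/5 = -⅘ + ((2 + X²) + 5)/5 = -⅘ + (7 + X²)/5 = -⅘ + (7/5 + X²/5) = ⅗ + X²/5)
t = -141
(s(P(g)) + t)² = ((⅗ + (-1*23)²/5) - 141)² = ((⅗ + (⅕)*(-23)²) - 141)² = ((⅗ + (⅕)*529) - 141)² = ((⅗ + 529/5) - 141)² = (532/5 - 141)² = (-173/5)² = 29929/25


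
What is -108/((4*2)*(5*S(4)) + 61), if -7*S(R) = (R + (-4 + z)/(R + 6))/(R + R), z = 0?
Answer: -756/409 ≈ -1.8484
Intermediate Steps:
S(R) = -(R - 4/(6 + R))/(14*R) (S(R) = -(R + (-4 + 0)/(R + 6))/(7*(R + R)) = -(R - 4/(6 + R))/(7*(2*R)) = -(R - 4/(6 + R))*1/(2*R)/7 = -(R - 4/(6 + R))/(14*R))
-108/((4*2)*(5*S(4)) + 61) = -108/((4*2)*(5*((1/14)*(4 - 1*4**2 - 6*4)/(4*(6 + 4)))) + 61) = -108/(8*(5*((1/14)*(1/4)*(4 - 1*16 - 24)/10)) + 61) = -108/(8*(5*((1/14)*(1/4)*(1/10)*(4 - 16 - 24))) + 61) = -108/(8*(5*((1/14)*(1/4)*(1/10)*(-36))) + 61) = -108/(8*(5*(-9/140)) + 61) = -108/(8*(-9/28) + 61) = -108/(-18/7 + 61) = -108/(409/7) = (7/409)*(-108) = -756/409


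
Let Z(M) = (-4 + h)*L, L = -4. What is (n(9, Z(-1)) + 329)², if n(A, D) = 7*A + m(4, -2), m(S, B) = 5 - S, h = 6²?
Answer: 154449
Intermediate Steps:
h = 36
Z(M) = -128 (Z(M) = (-4 + 36)*(-4) = 32*(-4) = -128)
n(A, D) = 1 + 7*A (n(A, D) = 7*A + (5 - 1*4) = 7*A + (5 - 4) = 7*A + 1 = 1 + 7*A)
(n(9, Z(-1)) + 329)² = ((1 + 7*9) + 329)² = ((1 + 63) + 329)² = (64 + 329)² = 393² = 154449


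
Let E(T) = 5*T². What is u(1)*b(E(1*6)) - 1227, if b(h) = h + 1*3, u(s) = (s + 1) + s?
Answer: -678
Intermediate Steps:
u(s) = 1 + 2*s (u(s) = (1 + s) + s = 1 + 2*s)
b(h) = 3 + h (b(h) = h + 3 = 3 + h)
u(1)*b(E(1*6)) - 1227 = (1 + 2*1)*(3 + 5*(1*6)²) - 1227 = (1 + 2)*(3 + 5*6²) - 1227 = 3*(3 + 5*36) - 1227 = 3*(3 + 180) - 1227 = 3*183 - 1227 = 549 - 1227 = -678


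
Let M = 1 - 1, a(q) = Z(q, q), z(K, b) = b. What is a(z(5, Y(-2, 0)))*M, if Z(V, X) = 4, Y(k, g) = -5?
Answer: 0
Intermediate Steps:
a(q) = 4
M = 0
a(z(5, Y(-2, 0)))*M = 4*0 = 0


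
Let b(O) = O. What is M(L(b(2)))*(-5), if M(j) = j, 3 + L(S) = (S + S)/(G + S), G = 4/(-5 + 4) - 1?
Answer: 65/3 ≈ 21.667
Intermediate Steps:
G = -5 (G = 4/(-1) - 1 = 4*(-1) - 1 = -4 - 1 = -5)
L(S) = -3 + 2*S/(-5 + S) (L(S) = -3 + (S + S)/(-5 + S) = -3 + (2*S)/(-5 + S) = -3 + 2*S/(-5 + S))
M(L(b(2)))*(-5) = ((15 - 1*2)/(-5 + 2))*(-5) = ((15 - 2)/(-3))*(-5) = -⅓*13*(-5) = -13/3*(-5) = 65/3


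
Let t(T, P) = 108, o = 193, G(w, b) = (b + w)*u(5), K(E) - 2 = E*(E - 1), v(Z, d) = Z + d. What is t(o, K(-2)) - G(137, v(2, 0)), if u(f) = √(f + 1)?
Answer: 108 - 139*√6 ≈ -232.48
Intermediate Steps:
u(f) = √(1 + f)
K(E) = 2 + E*(-1 + E) (K(E) = 2 + E*(E - 1) = 2 + E*(-1 + E))
G(w, b) = √6*(b + w) (G(w, b) = (b + w)*√(1 + 5) = (b + w)*√6 = √6*(b + w))
t(o, K(-2)) - G(137, v(2, 0)) = 108 - √6*((2 + 0) + 137) = 108 - √6*(2 + 137) = 108 - √6*139 = 108 - 139*√6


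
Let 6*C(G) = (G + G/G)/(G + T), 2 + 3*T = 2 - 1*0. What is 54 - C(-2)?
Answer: 647/12 ≈ 53.917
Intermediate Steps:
T = 0 (T = -⅔ + (2 - 1*0)/3 = -⅔ + (2 + 0)/3 = -⅔ + (⅓)*2 = -⅔ + ⅔ = 0)
C(G) = (1 + G)/(6*G) (C(G) = ((G + G/G)/(G + 0))/6 = ((G + 1)/G)/6 = ((1 + G)/G)/6 = (1 + G)/(6*G))
54 - C(-2) = 54 - (1 - 2)/(6*(-2)) = 54 - (-1)*(-1)/(6*2) = 54 - 1*1/12 = 54 - 1/12 = 647/12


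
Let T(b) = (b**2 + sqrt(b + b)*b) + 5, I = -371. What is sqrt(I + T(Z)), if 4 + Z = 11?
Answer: sqrt(-317 + 7*sqrt(14)) ≈ 17.053*I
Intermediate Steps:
Z = 7 (Z = -4 + 11 = 7)
T(b) = 5 + b**2 + sqrt(2)*b**(3/2) (T(b) = (b**2 + sqrt(2*b)*b) + 5 = (b**2 + (sqrt(2)*sqrt(b))*b) + 5 = (b**2 + sqrt(2)*b**(3/2)) + 5 = 5 + b**2 + sqrt(2)*b**(3/2))
sqrt(I + T(Z)) = sqrt(-371 + (5 + 7**2 + sqrt(2)*7**(3/2))) = sqrt(-371 + (5 + 49 + sqrt(2)*(7*sqrt(7)))) = sqrt(-371 + (5 + 49 + 7*sqrt(14))) = sqrt(-371 + (54 + 7*sqrt(14))) = sqrt(-317 + 7*sqrt(14))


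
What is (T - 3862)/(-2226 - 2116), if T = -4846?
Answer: 4354/2171 ≈ 2.0055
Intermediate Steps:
(T - 3862)/(-2226 - 2116) = (-4846 - 3862)/(-2226 - 2116) = -8708/(-4342) = -8708*(-1/4342) = 4354/2171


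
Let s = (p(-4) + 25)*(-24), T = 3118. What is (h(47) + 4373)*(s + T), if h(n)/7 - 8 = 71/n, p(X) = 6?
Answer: 495358840/47 ≈ 1.0540e+7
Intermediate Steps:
h(n) = 56 + 497/n (h(n) = 56 + 7*(71/n) = 56 + 497/n)
s = -744 (s = (6 + 25)*(-24) = 31*(-24) = -744)
(h(47) + 4373)*(s + T) = ((56 + 497/47) + 4373)*(-744 + 3118) = ((56 + 497*(1/47)) + 4373)*2374 = ((56 + 497/47) + 4373)*2374 = (3129/47 + 4373)*2374 = (208660/47)*2374 = 495358840/47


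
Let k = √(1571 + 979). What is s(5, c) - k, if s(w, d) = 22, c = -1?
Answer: 22 - 5*√102 ≈ -28.498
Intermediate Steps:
k = 5*√102 (k = √2550 = 5*√102 ≈ 50.497)
s(5, c) - k = 22 - 5*√102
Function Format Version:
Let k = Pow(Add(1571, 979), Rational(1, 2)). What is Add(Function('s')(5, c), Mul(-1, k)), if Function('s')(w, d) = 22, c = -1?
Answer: Add(22, Mul(-5, Pow(102, Rational(1, 2)))) ≈ -28.498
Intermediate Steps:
k = Mul(5, Pow(102, Rational(1, 2))) (k = Pow(2550, Rational(1, 2)) = Mul(5, Pow(102, Rational(1, 2))) ≈ 50.497)
Add(Function('s')(5, c), Mul(-1, k)) = Add(22, Mul(-1, Mul(5, Pow(102, Rational(1, 2))))) = Add(22, Mul(-5, Pow(102, Rational(1, 2))))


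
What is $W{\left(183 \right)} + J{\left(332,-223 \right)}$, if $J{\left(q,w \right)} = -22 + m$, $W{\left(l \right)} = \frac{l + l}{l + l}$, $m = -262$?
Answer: $-283$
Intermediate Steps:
$W{\left(l \right)} = 1$ ($W{\left(l \right)} = \frac{2 l}{2 l} = 2 l \frac{1}{2 l} = 1$)
$J{\left(q,w \right)} = -284$ ($J{\left(q,w \right)} = -22 - 262 = -284$)
$W{\left(183 \right)} + J{\left(332,-223 \right)} = 1 - 284 = -283$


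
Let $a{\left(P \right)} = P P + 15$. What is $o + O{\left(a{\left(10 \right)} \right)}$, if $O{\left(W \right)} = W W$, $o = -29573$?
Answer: $-16348$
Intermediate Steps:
$a{\left(P \right)} = 15 + P^{2}$ ($a{\left(P \right)} = P^{2} + 15 = 15 + P^{2}$)
$O{\left(W \right)} = W^{2}$
$o + O{\left(a{\left(10 \right)} \right)} = -29573 + \left(15 + 10^{2}\right)^{2} = -29573 + \left(15 + 100\right)^{2} = -29573 + 115^{2} = -29573 + 13225 = -16348$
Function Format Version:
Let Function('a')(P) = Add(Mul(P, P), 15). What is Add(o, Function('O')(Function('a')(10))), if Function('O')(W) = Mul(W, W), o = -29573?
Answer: -16348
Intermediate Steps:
Function('a')(P) = Add(15, Pow(P, 2)) (Function('a')(P) = Add(Pow(P, 2), 15) = Add(15, Pow(P, 2)))
Function('O')(W) = Pow(W, 2)
Add(o, Function('O')(Function('a')(10))) = Add(-29573, Pow(Add(15, Pow(10, 2)), 2)) = Add(-29573, Pow(Add(15, 100), 2)) = Add(-29573, Pow(115, 2)) = Add(-29573, 13225) = -16348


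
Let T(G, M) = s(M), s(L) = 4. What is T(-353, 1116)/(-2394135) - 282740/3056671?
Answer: -676929956584/7318083024585 ≈ -0.092501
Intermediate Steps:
T(G, M) = 4
T(-353, 1116)/(-2394135) - 282740/3056671 = 4/(-2394135) - 282740/3056671 = 4*(-1/2394135) - 282740*1/3056671 = -4/2394135 - 282740/3056671 = -676929956584/7318083024585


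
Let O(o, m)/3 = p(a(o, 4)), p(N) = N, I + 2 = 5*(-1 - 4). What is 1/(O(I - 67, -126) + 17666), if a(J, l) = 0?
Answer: 1/17666 ≈ 5.6606e-5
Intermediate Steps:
I = -27 (I = -2 + 5*(-1 - 4) = -2 + 5*(-5) = -2 - 25 = -27)
O(o, m) = 0 (O(o, m) = 3*0 = 0)
1/(O(I - 67, -126) + 17666) = 1/(0 + 17666) = 1/17666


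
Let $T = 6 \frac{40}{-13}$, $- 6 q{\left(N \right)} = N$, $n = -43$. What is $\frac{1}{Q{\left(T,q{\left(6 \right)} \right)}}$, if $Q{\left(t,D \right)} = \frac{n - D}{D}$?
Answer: $\frac{1}{42} \approx 0.02381$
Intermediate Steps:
$q{\left(N \right)} = - \frac{N}{6}$
$T = - \frac{240}{13}$ ($T = 6 \cdot 40 \left(- \frac{1}{13}\right) = 6 \left(- \frac{40}{13}\right) = - \frac{240}{13} \approx -18.462$)
$Q{\left(t,D \right)} = \frac{-43 - D}{D}$
$\frac{1}{Q{\left(T,q{\left(6 \right)} \right)}} = \frac{1}{\frac{1}{\left(- \frac{1}{6}\right) 6} \left(-43 - \left(- \frac{1}{6}\right) 6\right)} = \frac{1}{\frac{1}{-1} \left(-43 - -1\right)} = \frac{1}{\left(-1\right) \left(-43 + 1\right)} = \frac{1}{\left(-1\right) \left(-42\right)} = \frac{1}{42}$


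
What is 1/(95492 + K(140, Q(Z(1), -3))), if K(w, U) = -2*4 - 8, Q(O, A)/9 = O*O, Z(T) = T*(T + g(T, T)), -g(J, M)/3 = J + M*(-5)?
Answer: 1/95476 ≈ 1.0474e-5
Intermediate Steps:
g(J, M) = -3*J + 15*M (g(J, M) = -3*(J + M*(-5)) = -3*(J - 5*M) = -3*J + 15*M)
Z(T) = 13*T² (Z(T) = T*(T + (-3*T + 15*T)) = T*(T + 12*T) = T*(13*T) = 13*T²)
Q(O, A) = 9*O² (Q(O, A) = 9*(O*O) = 9*O²)
K(w, U) = -16 (K(w, U) = -8 - 8 = -16)
1/(95492 + K(140, Q(Z(1), -3))) = 1/(95492 - 16) = 1/95476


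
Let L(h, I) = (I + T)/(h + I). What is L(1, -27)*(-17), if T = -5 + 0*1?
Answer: -272/13 ≈ -20.923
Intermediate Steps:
T = -5 (T = -5 + 0 = -5)
L(h, I) = (-5 + I)/(I + h) (L(h, I) = (I - 5)/(h + I) = (-5 + I)/(I + h))
L(1, -27)*(-17) = ((-5 - 27)/(-27 + 1))*(-17) = (-32/(-26))*(-17) = -1/26*(-32)*(-17) = (16/13)*(-17) = -272/13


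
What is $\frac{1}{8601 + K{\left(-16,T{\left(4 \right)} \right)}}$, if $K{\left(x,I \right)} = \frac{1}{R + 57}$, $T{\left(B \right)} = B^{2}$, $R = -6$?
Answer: $\frac{51}{438652} \approx 0.00011627$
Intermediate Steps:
$K{\left(x,I \right)} = \frac{1}{51}$ ($K{\left(x,I \right)} = \frac{1}{-6 + 57} = \frac{1}{51}$)
$\frac{1}{8601 + K{\left(-16,T{\left(4 \right)} \right)}} = \frac{1}{8601 + \frac{1}{51}} = \frac{1}{\frac{438652}{51}} = \frac{51}{438652}$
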